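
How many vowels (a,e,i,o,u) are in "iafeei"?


Input: iafeei
Checking each character:
  'i' at position 0: vowel (running total: 1)
  'a' at position 1: vowel (running total: 2)
  'f' at position 2: consonant
  'e' at position 3: vowel (running total: 3)
  'e' at position 4: vowel (running total: 4)
  'i' at position 5: vowel (running total: 5)
Total vowels: 5

5


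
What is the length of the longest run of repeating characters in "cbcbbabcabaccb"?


Input: "cbcbbabcabaccb"
Scanning for longest run:
  Position 1 ('b'): new char, reset run to 1
  Position 2 ('c'): new char, reset run to 1
  Position 3 ('b'): new char, reset run to 1
  Position 4 ('b'): continues run of 'b', length=2
  Position 5 ('a'): new char, reset run to 1
  Position 6 ('b'): new char, reset run to 1
  Position 7 ('c'): new char, reset run to 1
  Position 8 ('a'): new char, reset run to 1
  Position 9 ('b'): new char, reset run to 1
  Position 10 ('a'): new char, reset run to 1
  Position 11 ('c'): new char, reset run to 1
  Position 12 ('c'): continues run of 'c', length=2
  Position 13 ('b'): new char, reset run to 1
Longest run: 'b' with length 2

2


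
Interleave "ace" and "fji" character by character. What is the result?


Interleaving "ace" and "fji":
  Position 0: 'a' from first, 'f' from second => "af"
  Position 1: 'c' from first, 'j' from second => "cj"
  Position 2: 'e' from first, 'i' from second => "ei"
Result: afcjei

afcjei


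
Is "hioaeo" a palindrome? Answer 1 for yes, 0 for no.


Input: hioaeo
Reversed: oeaoih
  Compare pos 0 ('h') with pos 5 ('o'): MISMATCH
  Compare pos 1 ('i') with pos 4 ('e'): MISMATCH
  Compare pos 2 ('o') with pos 3 ('a'): MISMATCH
Result: not a palindrome

0


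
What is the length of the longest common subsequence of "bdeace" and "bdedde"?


LCS of "bdeace" and "bdedde"
DP table:
           b    d    e    d    d    e
      0    0    0    0    0    0    0
  b   0    1    1    1    1    1    1
  d   0    1    2    2    2    2    2
  e   0    1    2    3    3    3    3
  a   0    1    2    3    3    3    3
  c   0    1    2    3    3    3    3
  e   0    1    2    3    3    3    4
LCS length = dp[6][6] = 4

4


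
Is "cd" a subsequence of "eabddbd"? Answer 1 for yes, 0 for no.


Check if "cd" is a subsequence of "eabddbd"
Greedy scan:
  Position 0 ('e'): no match needed
  Position 1 ('a'): no match needed
  Position 2 ('b'): no match needed
  Position 3 ('d'): no match needed
  Position 4 ('d'): no match needed
  Position 5 ('b'): no match needed
  Position 6 ('d'): no match needed
Only matched 0/2 characters => not a subsequence

0


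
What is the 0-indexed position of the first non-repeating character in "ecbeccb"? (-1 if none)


Input: ecbeccb
Character frequencies:
  'b': 2
  'c': 3
  'e': 2
Scanning left to right for freq == 1:
  Position 0 ('e'): freq=2, skip
  Position 1 ('c'): freq=3, skip
  Position 2 ('b'): freq=2, skip
  Position 3 ('e'): freq=2, skip
  Position 4 ('c'): freq=3, skip
  Position 5 ('c'): freq=3, skip
  Position 6 ('b'): freq=2, skip
  No unique character found => answer = -1

-1


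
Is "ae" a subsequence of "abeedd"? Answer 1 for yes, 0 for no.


Check if "ae" is a subsequence of "abeedd"
Greedy scan:
  Position 0 ('a'): matches sub[0] = 'a'
  Position 1 ('b'): no match needed
  Position 2 ('e'): matches sub[1] = 'e'
  Position 3 ('e'): no match needed
  Position 4 ('d'): no match needed
  Position 5 ('d'): no match needed
All 2 characters matched => is a subsequence

1


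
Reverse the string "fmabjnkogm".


Input: fmabjnkogm
Reading characters right to left:
  Position 9: 'm'
  Position 8: 'g'
  Position 7: 'o'
  Position 6: 'k'
  Position 5: 'n'
  Position 4: 'j'
  Position 3: 'b'
  Position 2: 'a'
  Position 1: 'm'
  Position 0: 'f'
Reversed: mgoknjbamf

mgoknjbamf


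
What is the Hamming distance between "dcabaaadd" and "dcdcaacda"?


Comparing "dcabaaadd" and "dcdcaacda" position by position:
  Position 0: 'd' vs 'd' => same
  Position 1: 'c' vs 'c' => same
  Position 2: 'a' vs 'd' => differ
  Position 3: 'b' vs 'c' => differ
  Position 4: 'a' vs 'a' => same
  Position 5: 'a' vs 'a' => same
  Position 6: 'a' vs 'c' => differ
  Position 7: 'd' vs 'd' => same
  Position 8: 'd' vs 'a' => differ
Total differences (Hamming distance): 4

4


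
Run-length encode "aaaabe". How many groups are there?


Input: aaaabe
Scanning for consecutive runs:
  Group 1: 'a' x 4 (positions 0-3)
  Group 2: 'b' x 1 (positions 4-4)
  Group 3: 'e' x 1 (positions 5-5)
Total groups: 3

3


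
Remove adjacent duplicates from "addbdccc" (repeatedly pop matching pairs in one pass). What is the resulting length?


Input: addbdccc
Stack-based adjacent duplicate removal:
  Read 'a': push. Stack: a
  Read 'd': push. Stack: ad
  Read 'd': matches stack top 'd' => pop. Stack: a
  Read 'b': push. Stack: ab
  Read 'd': push. Stack: abd
  Read 'c': push. Stack: abdc
  Read 'c': matches stack top 'c' => pop. Stack: abd
  Read 'c': push. Stack: abdc
Final stack: "abdc" (length 4)

4


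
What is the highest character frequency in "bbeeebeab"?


Input: bbeeebeab
Character counts:
  'a': 1
  'b': 4
  'e': 4
Maximum frequency: 4

4


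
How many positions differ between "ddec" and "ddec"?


Comparing "ddec" and "ddec" position by position:
  Position 0: 'd' vs 'd' => same
  Position 1: 'd' vs 'd' => same
  Position 2: 'e' vs 'e' => same
  Position 3: 'c' vs 'c' => same
Positions that differ: 0

0


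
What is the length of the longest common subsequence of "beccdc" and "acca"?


LCS of "beccdc" and "acca"
DP table:
           a    c    c    a
      0    0    0    0    0
  b   0    0    0    0    0
  e   0    0    0    0    0
  c   0    0    1    1    1
  c   0    0    1    2    2
  d   0    0    1    2    2
  c   0    0    1    2    2
LCS length = dp[6][4] = 2

2


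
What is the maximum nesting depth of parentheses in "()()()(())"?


Input: "()()()(())"
Tracking depth:
  Position 0 '(': depth becomes 1
  Position 1 ')': depth becomes 0
  Position 2 '(': depth becomes 1
  Position 3 ')': depth becomes 0
  Position 4 '(': depth becomes 1
  Position 5 ')': depth becomes 0
  Position 6 '(': depth becomes 1
  Position 7 '(': depth becomes 2
  Position 8 ')': depth becomes 1
  Position 9 ')': depth becomes 0
Maximum depth reached: 2

2


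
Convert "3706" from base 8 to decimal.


Input: "3706" in base 8
Positional expansion:
  Digit '3' (value 3) x 8^3 = 1536
  Digit '7' (value 7) x 8^2 = 448
  Digit '0' (value 0) x 8^1 = 0
  Digit '6' (value 6) x 8^0 = 6
Sum = 1990

1990


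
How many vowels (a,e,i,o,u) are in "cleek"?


Input: cleek
Checking each character:
  'c' at position 0: consonant
  'l' at position 1: consonant
  'e' at position 2: vowel (running total: 1)
  'e' at position 3: vowel (running total: 2)
  'k' at position 4: consonant
Total vowels: 2

2


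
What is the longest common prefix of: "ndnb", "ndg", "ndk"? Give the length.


Words: ndnb, ndg, ndk
  Position 0: all 'n' => match
  Position 1: all 'd' => match
  Position 2: ('n', 'g', 'k') => mismatch, stop
LCP = "nd" (length 2)

2


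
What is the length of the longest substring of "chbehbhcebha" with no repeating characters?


Input: "chbehbhcebha"
Sliding window (track last position of each char):
  Position 0 ('c'): window [0,0] length 1 -- new best
  Position 1 ('h'): window [0,1] length 2 -- new best
  Position 2 ('b'): window [0,2] length 3 -- new best
  Position 3 ('e'): window [0,3] length 4 -- new best
  Position 4 ('h'): repeat (last at 1), move window start to 2
  Position 4 ('h'): window [2,4] length 3
  Position 5 ('b'): repeat (last at 2), move window start to 3
  Position 5 ('b'): window [3,5] length 3
  Position 6 ('h'): repeat (last at 4), move window start to 5
  Position 6 ('h'): window [5,6] length 2
  Position 7 ('c'): window [5,7] length 3
  Position 8 ('e'): window [5,8] length 4
  Position 9 ('b'): repeat (last at 5), move window start to 6
  Position 9 ('b'): window [6,9] length 4
  Position 10 ('h'): repeat (last at 6), move window start to 7
  Position 10 ('h'): window [7,10] length 4
  Position 11 ('a'): window [7,11] length 5 -- new best
Longest substring with no repeats: "cebha" with length 5

5


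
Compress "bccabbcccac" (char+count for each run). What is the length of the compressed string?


Input: bccabbcccac
Runs:
  'b' x 1 => "b1"
  'c' x 2 => "c2"
  'a' x 1 => "a1"
  'b' x 2 => "b2"
  'c' x 3 => "c3"
  'a' x 1 => "a1"
  'c' x 1 => "c1"
Compressed: "b1c2a1b2c3a1c1"
Compressed length: 14

14


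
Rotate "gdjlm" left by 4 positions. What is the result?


Input: "gdjlm", rotate left by 4
First 4 characters: "gdjl"
Remaining characters: "m"
Concatenate remaining + first: "m" + "gdjl" = "mgdjl"

mgdjl


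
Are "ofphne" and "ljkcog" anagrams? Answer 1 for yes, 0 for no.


Strings: "ofphne", "ljkcog"
Sorted first:  efhnop
Sorted second: cgjklo
Differ at position 0: 'e' vs 'c' => not anagrams

0


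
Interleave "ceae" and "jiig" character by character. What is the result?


Interleaving "ceae" and "jiig":
  Position 0: 'c' from first, 'j' from second => "cj"
  Position 1: 'e' from first, 'i' from second => "ei"
  Position 2: 'a' from first, 'i' from second => "ai"
  Position 3: 'e' from first, 'g' from second => "eg"
Result: cjeiaieg

cjeiaieg


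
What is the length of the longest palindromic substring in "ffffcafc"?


Input: "ffffcafc"
Checking substrings for palindromes:
  [0:4] "ffff" (len 4) => palindrome
  [0:3] "fff" (len 3) => palindrome
  [1:4] "fff" (len 3) => palindrome
  [0:2] "ff" (len 2) => palindrome
  [1:3] "ff" (len 2) => palindrome
  [2:4] "ff" (len 2) => palindrome
Longest palindromic substring: "ffff" with length 4

4


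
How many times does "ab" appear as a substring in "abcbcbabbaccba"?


Searching for "ab" in "abcbcbabbaccba"
Scanning each position:
  Position 0: "ab" => MATCH
  Position 1: "bc" => no
  Position 2: "cb" => no
  Position 3: "bc" => no
  Position 4: "cb" => no
  Position 5: "ba" => no
  Position 6: "ab" => MATCH
  Position 7: "bb" => no
  Position 8: "ba" => no
  Position 9: "ac" => no
  Position 10: "cc" => no
  Position 11: "cb" => no
  Position 12: "ba" => no
Total occurrences: 2

2


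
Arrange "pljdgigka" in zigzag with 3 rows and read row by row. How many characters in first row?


Zigzag "pljdgigka" into 3 rows:
Placing characters:
  'p' => row 0
  'l' => row 1
  'j' => row 2
  'd' => row 1
  'g' => row 0
  'i' => row 1
  'g' => row 2
  'k' => row 1
  'a' => row 0
Rows:
  Row 0: "pga"
  Row 1: "ldik"
  Row 2: "jg"
First row length: 3

3


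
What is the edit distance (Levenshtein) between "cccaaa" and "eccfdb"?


Computing edit distance: "cccaaa" -> "eccfdb"
DP table:
           e    c    c    f    d    b
      0    1    2    3    4    5    6
  c   1    1    1    2    3    4    5
  c   2    2    1    1    2    3    4
  c   3    3    2    1    2    3    4
  a   4    4    3    2    2    3    4
  a   5    5    4    3    3    3    4
  a   6    6    5    4    4    4    4
Edit distance = dp[6][6] = 4

4


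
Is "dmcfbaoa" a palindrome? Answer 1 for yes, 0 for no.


Input: dmcfbaoa
Reversed: aoabfcmd
  Compare pos 0 ('d') with pos 7 ('a'): MISMATCH
  Compare pos 1 ('m') with pos 6 ('o'): MISMATCH
  Compare pos 2 ('c') with pos 5 ('a'): MISMATCH
  Compare pos 3 ('f') with pos 4 ('b'): MISMATCH
Result: not a palindrome

0


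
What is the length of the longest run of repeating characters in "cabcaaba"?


Input: "cabcaaba"
Scanning for longest run:
  Position 1 ('a'): new char, reset run to 1
  Position 2 ('b'): new char, reset run to 1
  Position 3 ('c'): new char, reset run to 1
  Position 4 ('a'): new char, reset run to 1
  Position 5 ('a'): continues run of 'a', length=2
  Position 6 ('b'): new char, reset run to 1
  Position 7 ('a'): new char, reset run to 1
Longest run: 'a' with length 2

2


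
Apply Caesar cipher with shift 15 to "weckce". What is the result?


Caesar cipher: shift "weckce" by 15
  'w' (pos 22) + 15 = pos 11 = 'l'
  'e' (pos 4) + 15 = pos 19 = 't'
  'c' (pos 2) + 15 = pos 17 = 'r'
  'k' (pos 10) + 15 = pos 25 = 'z'
  'c' (pos 2) + 15 = pos 17 = 'r'
  'e' (pos 4) + 15 = pos 19 = 't'
Result: ltrzrt

ltrzrt


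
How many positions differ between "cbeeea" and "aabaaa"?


Comparing "cbeeea" and "aabaaa" position by position:
  Position 0: 'c' vs 'a' => DIFFER
  Position 1: 'b' vs 'a' => DIFFER
  Position 2: 'e' vs 'b' => DIFFER
  Position 3: 'e' vs 'a' => DIFFER
  Position 4: 'e' vs 'a' => DIFFER
  Position 5: 'a' vs 'a' => same
Positions that differ: 5

5


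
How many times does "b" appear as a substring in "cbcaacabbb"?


Searching for "b" in "cbcaacabbb"
Scanning each position:
  Position 0: "c" => no
  Position 1: "b" => MATCH
  Position 2: "c" => no
  Position 3: "a" => no
  Position 4: "a" => no
  Position 5: "c" => no
  Position 6: "a" => no
  Position 7: "b" => MATCH
  Position 8: "b" => MATCH
  Position 9: "b" => MATCH
Total occurrences: 4

4


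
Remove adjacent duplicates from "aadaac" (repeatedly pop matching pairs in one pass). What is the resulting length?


Input: aadaac
Stack-based adjacent duplicate removal:
  Read 'a': push. Stack: a
  Read 'a': matches stack top 'a' => pop. Stack: (empty)
  Read 'd': push. Stack: d
  Read 'a': push. Stack: da
  Read 'a': matches stack top 'a' => pop. Stack: d
  Read 'c': push. Stack: dc
Final stack: "dc" (length 2)

2


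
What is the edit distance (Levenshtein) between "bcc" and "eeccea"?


Computing edit distance: "bcc" -> "eeccea"
DP table:
           e    e    c    c    e    a
      0    1    2    3    4    5    6
  b   1    1    2    3    4    5    6
  c   2    2    2    2    3    4    5
  c   3    3    3    2    2    3    4
Edit distance = dp[3][6] = 4

4


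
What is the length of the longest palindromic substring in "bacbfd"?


Input: "bacbfd"
Checking substrings for palindromes:
  No multi-char palindromic substrings found
Longest palindromic substring: "b" with length 1

1


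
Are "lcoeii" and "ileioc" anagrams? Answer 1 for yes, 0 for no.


Strings: "lcoeii", "ileioc"
Sorted first:  ceiilo
Sorted second: ceiilo
Sorted forms match => anagrams

1


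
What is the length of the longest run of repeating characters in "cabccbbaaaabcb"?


Input: "cabccbbaaaabcb"
Scanning for longest run:
  Position 1 ('a'): new char, reset run to 1
  Position 2 ('b'): new char, reset run to 1
  Position 3 ('c'): new char, reset run to 1
  Position 4 ('c'): continues run of 'c', length=2
  Position 5 ('b'): new char, reset run to 1
  Position 6 ('b'): continues run of 'b', length=2
  Position 7 ('a'): new char, reset run to 1
  Position 8 ('a'): continues run of 'a', length=2
  Position 9 ('a'): continues run of 'a', length=3
  Position 10 ('a'): continues run of 'a', length=4
  Position 11 ('b'): new char, reset run to 1
  Position 12 ('c'): new char, reset run to 1
  Position 13 ('b'): new char, reset run to 1
Longest run: 'a' with length 4

4


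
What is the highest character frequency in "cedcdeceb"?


Input: cedcdeceb
Character counts:
  'b': 1
  'c': 3
  'd': 2
  'e': 3
Maximum frequency: 3

3


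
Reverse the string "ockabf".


Input: ockabf
Reading characters right to left:
  Position 5: 'f'
  Position 4: 'b'
  Position 3: 'a'
  Position 2: 'k'
  Position 1: 'c'
  Position 0: 'o'
Reversed: fbakco

fbakco


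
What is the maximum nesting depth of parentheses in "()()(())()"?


Input: "()()(())()"
Tracking depth:
  Position 0 '(': depth becomes 1
  Position 1 ')': depth becomes 0
  Position 2 '(': depth becomes 1
  Position 3 ')': depth becomes 0
  Position 4 '(': depth becomes 1
  Position 5 '(': depth becomes 2
  Position 6 ')': depth becomes 1
  Position 7 ')': depth becomes 0
  Position 8 '(': depth becomes 1
  Position 9 ')': depth becomes 0
Maximum depth reached: 2

2


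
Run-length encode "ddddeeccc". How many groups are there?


Input: ddddeeccc
Scanning for consecutive runs:
  Group 1: 'd' x 4 (positions 0-3)
  Group 2: 'e' x 2 (positions 4-5)
  Group 3: 'c' x 3 (positions 6-8)
Total groups: 3

3


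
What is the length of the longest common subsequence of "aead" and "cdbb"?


LCS of "aead" and "cdbb"
DP table:
           c    d    b    b
      0    0    0    0    0
  a   0    0    0    0    0
  e   0    0    0    0    0
  a   0    0    0    0    0
  d   0    0    1    1    1
LCS length = dp[4][4] = 1

1


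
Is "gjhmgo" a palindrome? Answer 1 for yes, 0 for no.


Input: gjhmgo
Reversed: ogmhjg
  Compare pos 0 ('g') with pos 5 ('o'): MISMATCH
  Compare pos 1 ('j') with pos 4 ('g'): MISMATCH
  Compare pos 2 ('h') with pos 3 ('m'): MISMATCH
Result: not a palindrome

0


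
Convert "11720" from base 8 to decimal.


Input: "11720" in base 8
Positional expansion:
  Digit '1' (value 1) x 8^4 = 4096
  Digit '1' (value 1) x 8^3 = 512
  Digit '7' (value 7) x 8^2 = 448
  Digit '2' (value 2) x 8^1 = 16
  Digit '0' (value 0) x 8^0 = 0
Sum = 5072

5072


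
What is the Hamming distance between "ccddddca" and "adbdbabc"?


Comparing "ccddddca" and "adbdbabc" position by position:
  Position 0: 'c' vs 'a' => differ
  Position 1: 'c' vs 'd' => differ
  Position 2: 'd' vs 'b' => differ
  Position 3: 'd' vs 'd' => same
  Position 4: 'd' vs 'b' => differ
  Position 5: 'd' vs 'a' => differ
  Position 6: 'c' vs 'b' => differ
  Position 7: 'a' vs 'c' => differ
Total differences (Hamming distance): 7

7


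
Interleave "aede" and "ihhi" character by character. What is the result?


Interleaving "aede" and "ihhi":
  Position 0: 'a' from first, 'i' from second => "ai"
  Position 1: 'e' from first, 'h' from second => "eh"
  Position 2: 'd' from first, 'h' from second => "dh"
  Position 3: 'e' from first, 'i' from second => "ei"
Result: aiehdhei

aiehdhei


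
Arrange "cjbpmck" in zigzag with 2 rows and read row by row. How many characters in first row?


Zigzag "cjbpmck" into 2 rows:
Placing characters:
  'c' => row 0
  'j' => row 1
  'b' => row 0
  'p' => row 1
  'm' => row 0
  'c' => row 1
  'k' => row 0
Rows:
  Row 0: "cbmk"
  Row 1: "jpc"
First row length: 4

4


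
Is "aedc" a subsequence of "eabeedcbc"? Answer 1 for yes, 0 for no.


Check if "aedc" is a subsequence of "eabeedcbc"
Greedy scan:
  Position 0 ('e'): no match needed
  Position 1 ('a'): matches sub[0] = 'a'
  Position 2 ('b'): no match needed
  Position 3 ('e'): matches sub[1] = 'e'
  Position 4 ('e'): no match needed
  Position 5 ('d'): matches sub[2] = 'd'
  Position 6 ('c'): matches sub[3] = 'c'
  Position 7 ('b'): no match needed
  Position 8 ('c'): no match needed
All 4 characters matched => is a subsequence

1


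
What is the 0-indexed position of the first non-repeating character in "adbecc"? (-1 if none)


Input: adbecc
Character frequencies:
  'a': 1
  'b': 1
  'c': 2
  'd': 1
  'e': 1
Scanning left to right for freq == 1:
  Position 0 ('a'): unique! => answer = 0

0


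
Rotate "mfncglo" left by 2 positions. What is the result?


Input: "mfncglo", rotate left by 2
First 2 characters: "mf"
Remaining characters: "ncglo"
Concatenate remaining + first: "ncglo" + "mf" = "ncglomf"

ncglomf


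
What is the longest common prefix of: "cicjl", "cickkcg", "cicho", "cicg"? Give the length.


Words: cicjl, cickkcg, cicho, cicg
  Position 0: all 'c' => match
  Position 1: all 'i' => match
  Position 2: all 'c' => match
  Position 3: ('j', 'k', 'h', 'g') => mismatch, stop
LCP = "cic" (length 3)

3


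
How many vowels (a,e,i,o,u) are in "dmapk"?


Input: dmapk
Checking each character:
  'd' at position 0: consonant
  'm' at position 1: consonant
  'a' at position 2: vowel (running total: 1)
  'p' at position 3: consonant
  'k' at position 4: consonant
Total vowels: 1

1


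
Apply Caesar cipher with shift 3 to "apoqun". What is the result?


Caesar cipher: shift "apoqun" by 3
  'a' (pos 0) + 3 = pos 3 = 'd'
  'p' (pos 15) + 3 = pos 18 = 's'
  'o' (pos 14) + 3 = pos 17 = 'r'
  'q' (pos 16) + 3 = pos 19 = 't'
  'u' (pos 20) + 3 = pos 23 = 'x'
  'n' (pos 13) + 3 = pos 16 = 'q'
Result: dsrtxq

dsrtxq


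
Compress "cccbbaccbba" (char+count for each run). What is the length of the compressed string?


Input: cccbbaccbba
Runs:
  'c' x 3 => "c3"
  'b' x 2 => "b2"
  'a' x 1 => "a1"
  'c' x 2 => "c2"
  'b' x 2 => "b2"
  'a' x 1 => "a1"
Compressed: "c3b2a1c2b2a1"
Compressed length: 12

12


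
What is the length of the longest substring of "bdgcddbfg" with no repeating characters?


Input: "bdgcddbfg"
Sliding window (track last position of each char):
  Position 0 ('b'): window [0,0] length 1 -- new best
  Position 1 ('d'): window [0,1] length 2 -- new best
  Position 2 ('g'): window [0,2] length 3 -- new best
  Position 3 ('c'): window [0,3] length 4 -- new best
  Position 4 ('d'): repeat (last at 1), move window start to 2
  Position 4 ('d'): window [2,4] length 3
  Position 5 ('d'): repeat (last at 4), move window start to 5
  Position 5 ('d'): window [5,5] length 1
  Position 6 ('b'): window [5,6] length 2
  Position 7 ('f'): window [5,7] length 3
  Position 8 ('g'): window [5,8] length 4
Longest substring with no repeats: "bdgc" with length 4

4


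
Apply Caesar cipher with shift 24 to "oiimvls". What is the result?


Caesar cipher: shift "oiimvls" by 24
  'o' (pos 14) + 24 = pos 12 = 'm'
  'i' (pos 8) + 24 = pos 6 = 'g'
  'i' (pos 8) + 24 = pos 6 = 'g'
  'm' (pos 12) + 24 = pos 10 = 'k'
  'v' (pos 21) + 24 = pos 19 = 't'
  'l' (pos 11) + 24 = pos 9 = 'j'
  's' (pos 18) + 24 = pos 16 = 'q'
Result: mggktjq

mggktjq


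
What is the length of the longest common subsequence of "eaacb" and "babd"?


LCS of "eaacb" and "babd"
DP table:
           b    a    b    d
      0    0    0    0    0
  e   0    0    0    0    0
  a   0    0    1    1    1
  a   0    0    1    1    1
  c   0    0    1    1    1
  b   0    1    1    2    2
LCS length = dp[5][4] = 2

2


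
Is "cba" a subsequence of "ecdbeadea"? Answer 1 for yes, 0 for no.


Check if "cba" is a subsequence of "ecdbeadea"
Greedy scan:
  Position 0 ('e'): no match needed
  Position 1 ('c'): matches sub[0] = 'c'
  Position 2 ('d'): no match needed
  Position 3 ('b'): matches sub[1] = 'b'
  Position 4 ('e'): no match needed
  Position 5 ('a'): matches sub[2] = 'a'
  Position 6 ('d'): no match needed
  Position 7 ('e'): no match needed
  Position 8 ('a'): no match needed
All 3 characters matched => is a subsequence

1


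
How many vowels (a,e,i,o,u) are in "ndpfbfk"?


Input: ndpfbfk
Checking each character:
  'n' at position 0: consonant
  'd' at position 1: consonant
  'p' at position 2: consonant
  'f' at position 3: consonant
  'b' at position 4: consonant
  'f' at position 5: consonant
  'k' at position 6: consonant
Total vowels: 0

0


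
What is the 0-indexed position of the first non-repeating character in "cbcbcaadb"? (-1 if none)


Input: cbcbcaadb
Character frequencies:
  'a': 2
  'b': 3
  'c': 3
  'd': 1
Scanning left to right for freq == 1:
  Position 0 ('c'): freq=3, skip
  Position 1 ('b'): freq=3, skip
  Position 2 ('c'): freq=3, skip
  Position 3 ('b'): freq=3, skip
  Position 4 ('c'): freq=3, skip
  Position 5 ('a'): freq=2, skip
  Position 6 ('a'): freq=2, skip
  Position 7 ('d'): unique! => answer = 7

7


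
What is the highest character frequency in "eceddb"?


Input: eceddb
Character counts:
  'b': 1
  'c': 1
  'd': 2
  'e': 2
Maximum frequency: 2

2


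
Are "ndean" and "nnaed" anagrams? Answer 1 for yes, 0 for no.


Strings: "ndean", "nnaed"
Sorted first:  adenn
Sorted second: adenn
Sorted forms match => anagrams

1


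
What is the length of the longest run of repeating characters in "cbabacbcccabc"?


Input: "cbabacbcccabc"
Scanning for longest run:
  Position 1 ('b'): new char, reset run to 1
  Position 2 ('a'): new char, reset run to 1
  Position 3 ('b'): new char, reset run to 1
  Position 4 ('a'): new char, reset run to 1
  Position 5 ('c'): new char, reset run to 1
  Position 6 ('b'): new char, reset run to 1
  Position 7 ('c'): new char, reset run to 1
  Position 8 ('c'): continues run of 'c', length=2
  Position 9 ('c'): continues run of 'c', length=3
  Position 10 ('a'): new char, reset run to 1
  Position 11 ('b'): new char, reset run to 1
  Position 12 ('c'): new char, reset run to 1
Longest run: 'c' with length 3

3


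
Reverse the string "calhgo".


Input: calhgo
Reading characters right to left:
  Position 5: 'o'
  Position 4: 'g'
  Position 3: 'h'
  Position 2: 'l'
  Position 1: 'a'
  Position 0: 'c'
Reversed: oghlac

oghlac


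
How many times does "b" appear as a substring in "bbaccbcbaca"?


Searching for "b" in "bbaccbcbaca"
Scanning each position:
  Position 0: "b" => MATCH
  Position 1: "b" => MATCH
  Position 2: "a" => no
  Position 3: "c" => no
  Position 4: "c" => no
  Position 5: "b" => MATCH
  Position 6: "c" => no
  Position 7: "b" => MATCH
  Position 8: "a" => no
  Position 9: "c" => no
  Position 10: "a" => no
Total occurrences: 4

4


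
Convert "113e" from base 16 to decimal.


Input: "113e" in base 16
Positional expansion:
  Digit '1' (value 1) x 16^3 = 4096
  Digit '1' (value 1) x 16^2 = 256
  Digit '3' (value 3) x 16^1 = 48
  Digit 'e' (value 14) x 16^0 = 14
Sum = 4414

4414


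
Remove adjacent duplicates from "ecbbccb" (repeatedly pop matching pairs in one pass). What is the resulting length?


Input: ecbbccb
Stack-based adjacent duplicate removal:
  Read 'e': push. Stack: e
  Read 'c': push. Stack: ec
  Read 'b': push. Stack: ecb
  Read 'b': matches stack top 'b' => pop. Stack: ec
  Read 'c': matches stack top 'c' => pop. Stack: e
  Read 'c': push. Stack: ec
  Read 'b': push. Stack: ecb
Final stack: "ecb" (length 3)

3


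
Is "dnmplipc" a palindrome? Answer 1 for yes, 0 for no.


Input: dnmplipc
Reversed: cpilpmnd
  Compare pos 0 ('d') with pos 7 ('c'): MISMATCH
  Compare pos 1 ('n') with pos 6 ('p'): MISMATCH
  Compare pos 2 ('m') with pos 5 ('i'): MISMATCH
  Compare pos 3 ('p') with pos 4 ('l'): MISMATCH
Result: not a palindrome

0


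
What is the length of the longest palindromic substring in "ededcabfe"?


Input: "ededcabfe"
Checking substrings for palindromes:
  [0:3] "ede" (len 3) => palindrome
  [1:4] "ded" (len 3) => palindrome
Longest palindromic substring: "ede" with length 3

3


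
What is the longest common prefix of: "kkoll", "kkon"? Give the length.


Words: kkoll, kkon
  Position 0: all 'k' => match
  Position 1: all 'k' => match
  Position 2: all 'o' => match
  Position 3: ('l', 'n') => mismatch, stop
LCP = "kko" (length 3)

3


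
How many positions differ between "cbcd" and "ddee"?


Comparing "cbcd" and "ddee" position by position:
  Position 0: 'c' vs 'd' => DIFFER
  Position 1: 'b' vs 'd' => DIFFER
  Position 2: 'c' vs 'e' => DIFFER
  Position 3: 'd' vs 'e' => DIFFER
Positions that differ: 4

4


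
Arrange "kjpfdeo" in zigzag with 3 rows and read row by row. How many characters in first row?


Zigzag "kjpfdeo" into 3 rows:
Placing characters:
  'k' => row 0
  'j' => row 1
  'p' => row 2
  'f' => row 1
  'd' => row 0
  'e' => row 1
  'o' => row 2
Rows:
  Row 0: "kd"
  Row 1: "jfe"
  Row 2: "po"
First row length: 2

2


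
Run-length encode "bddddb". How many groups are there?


Input: bddddb
Scanning for consecutive runs:
  Group 1: 'b' x 1 (positions 0-0)
  Group 2: 'd' x 4 (positions 1-4)
  Group 3: 'b' x 1 (positions 5-5)
Total groups: 3

3


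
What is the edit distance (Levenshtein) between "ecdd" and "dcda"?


Computing edit distance: "ecdd" -> "dcda"
DP table:
           d    c    d    a
      0    1    2    3    4
  e   1    1    2    3    4
  c   2    2    1    2    3
  d   3    2    2    1    2
  d   4    3    3    2    2
Edit distance = dp[4][4] = 2

2


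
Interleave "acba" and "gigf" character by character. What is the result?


Interleaving "acba" and "gigf":
  Position 0: 'a' from first, 'g' from second => "ag"
  Position 1: 'c' from first, 'i' from second => "ci"
  Position 2: 'b' from first, 'g' from second => "bg"
  Position 3: 'a' from first, 'f' from second => "af"
Result: agcibgaf

agcibgaf


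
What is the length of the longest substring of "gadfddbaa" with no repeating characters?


Input: "gadfddbaa"
Sliding window (track last position of each char):
  Position 0 ('g'): window [0,0] length 1 -- new best
  Position 1 ('a'): window [0,1] length 2 -- new best
  Position 2 ('d'): window [0,2] length 3 -- new best
  Position 3 ('f'): window [0,3] length 4 -- new best
  Position 4 ('d'): repeat (last at 2), move window start to 3
  Position 4 ('d'): window [3,4] length 2
  Position 5 ('d'): repeat (last at 4), move window start to 5
  Position 5 ('d'): window [5,5] length 1
  Position 6 ('b'): window [5,6] length 2
  Position 7 ('a'): window [5,7] length 3
  Position 8 ('a'): repeat (last at 7), move window start to 8
  Position 8 ('a'): window [8,8] length 1
Longest substring with no repeats: "gadf" with length 4

4


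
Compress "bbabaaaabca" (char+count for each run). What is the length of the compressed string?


Input: bbabaaaabca
Runs:
  'b' x 2 => "b2"
  'a' x 1 => "a1"
  'b' x 1 => "b1"
  'a' x 4 => "a4"
  'b' x 1 => "b1"
  'c' x 1 => "c1"
  'a' x 1 => "a1"
Compressed: "b2a1b1a4b1c1a1"
Compressed length: 14

14


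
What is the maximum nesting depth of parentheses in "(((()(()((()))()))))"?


Input: "(((()(()((()))()))))"
Tracking depth:
  Position 0 '(': depth becomes 1
  Position 1 '(': depth becomes 2
  Position 2 '(': depth becomes 3
  Position 3 '(': depth becomes 4
  Position 4 ')': depth becomes 3
  Position 5 '(': depth becomes 4
  Position 6 '(': depth becomes 5
  Position 7 ')': depth becomes 4
  Position 8 '(': depth becomes 5
  Position 9 '(': depth becomes 6
  Position 10 '(': depth becomes 7
  Position 11 ')': depth becomes 6
  Position 12 ')': depth becomes 5
  Position 13 ')': depth becomes 4
  Position 14 '(': depth becomes 5
  Position 15 ')': depth becomes 4
  Position 16 ')': depth becomes 3
  Position 17 ')': depth becomes 2
  Position 18 ')': depth becomes 1
  Position 19 ')': depth becomes 0
Maximum depth reached: 7

7


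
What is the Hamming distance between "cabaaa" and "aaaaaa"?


Comparing "cabaaa" and "aaaaaa" position by position:
  Position 0: 'c' vs 'a' => differ
  Position 1: 'a' vs 'a' => same
  Position 2: 'b' vs 'a' => differ
  Position 3: 'a' vs 'a' => same
  Position 4: 'a' vs 'a' => same
  Position 5: 'a' vs 'a' => same
Total differences (Hamming distance): 2

2


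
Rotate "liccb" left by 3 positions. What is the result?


Input: "liccb", rotate left by 3
First 3 characters: "lic"
Remaining characters: "cb"
Concatenate remaining + first: "cb" + "lic" = "cblic"

cblic


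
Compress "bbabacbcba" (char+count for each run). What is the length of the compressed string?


Input: bbabacbcba
Runs:
  'b' x 2 => "b2"
  'a' x 1 => "a1"
  'b' x 1 => "b1"
  'a' x 1 => "a1"
  'c' x 1 => "c1"
  'b' x 1 => "b1"
  'c' x 1 => "c1"
  'b' x 1 => "b1"
  'a' x 1 => "a1"
Compressed: "b2a1b1a1c1b1c1b1a1"
Compressed length: 18

18


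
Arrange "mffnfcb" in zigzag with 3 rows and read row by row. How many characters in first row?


Zigzag "mffnfcb" into 3 rows:
Placing characters:
  'm' => row 0
  'f' => row 1
  'f' => row 2
  'n' => row 1
  'f' => row 0
  'c' => row 1
  'b' => row 2
Rows:
  Row 0: "mf"
  Row 1: "fnc"
  Row 2: "fb"
First row length: 2

2


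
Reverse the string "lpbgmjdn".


Input: lpbgmjdn
Reading characters right to left:
  Position 7: 'n'
  Position 6: 'd'
  Position 5: 'j'
  Position 4: 'm'
  Position 3: 'g'
  Position 2: 'b'
  Position 1: 'p'
  Position 0: 'l'
Reversed: ndjmgbpl

ndjmgbpl


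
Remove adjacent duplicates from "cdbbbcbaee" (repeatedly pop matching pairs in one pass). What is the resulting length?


Input: cdbbbcbaee
Stack-based adjacent duplicate removal:
  Read 'c': push. Stack: c
  Read 'd': push. Stack: cd
  Read 'b': push. Stack: cdb
  Read 'b': matches stack top 'b' => pop. Stack: cd
  Read 'b': push. Stack: cdb
  Read 'c': push. Stack: cdbc
  Read 'b': push. Stack: cdbcb
  Read 'a': push. Stack: cdbcba
  Read 'e': push. Stack: cdbcbae
  Read 'e': matches stack top 'e' => pop. Stack: cdbcba
Final stack: "cdbcba" (length 6)

6


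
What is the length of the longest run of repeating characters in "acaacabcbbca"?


Input: "acaacabcbbca"
Scanning for longest run:
  Position 1 ('c'): new char, reset run to 1
  Position 2 ('a'): new char, reset run to 1
  Position 3 ('a'): continues run of 'a', length=2
  Position 4 ('c'): new char, reset run to 1
  Position 5 ('a'): new char, reset run to 1
  Position 6 ('b'): new char, reset run to 1
  Position 7 ('c'): new char, reset run to 1
  Position 8 ('b'): new char, reset run to 1
  Position 9 ('b'): continues run of 'b', length=2
  Position 10 ('c'): new char, reset run to 1
  Position 11 ('a'): new char, reset run to 1
Longest run: 'a' with length 2

2


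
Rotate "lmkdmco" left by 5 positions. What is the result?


Input: "lmkdmco", rotate left by 5
First 5 characters: "lmkdm"
Remaining characters: "co"
Concatenate remaining + first: "co" + "lmkdm" = "colmkdm"

colmkdm


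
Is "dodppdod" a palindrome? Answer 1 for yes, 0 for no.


Input: dodppdod
Reversed: dodppdod
  Compare pos 0 ('d') with pos 7 ('d'): match
  Compare pos 1 ('o') with pos 6 ('o'): match
  Compare pos 2 ('d') with pos 5 ('d'): match
  Compare pos 3 ('p') with pos 4 ('p'): match
Result: palindrome

1


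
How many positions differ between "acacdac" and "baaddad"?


Comparing "acacdac" and "baaddad" position by position:
  Position 0: 'a' vs 'b' => DIFFER
  Position 1: 'c' vs 'a' => DIFFER
  Position 2: 'a' vs 'a' => same
  Position 3: 'c' vs 'd' => DIFFER
  Position 4: 'd' vs 'd' => same
  Position 5: 'a' vs 'a' => same
  Position 6: 'c' vs 'd' => DIFFER
Positions that differ: 4

4


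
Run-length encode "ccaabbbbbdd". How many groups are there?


Input: ccaabbbbbdd
Scanning for consecutive runs:
  Group 1: 'c' x 2 (positions 0-1)
  Group 2: 'a' x 2 (positions 2-3)
  Group 3: 'b' x 5 (positions 4-8)
  Group 4: 'd' x 2 (positions 9-10)
Total groups: 4

4


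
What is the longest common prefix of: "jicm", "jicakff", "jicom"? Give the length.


Words: jicm, jicakff, jicom
  Position 0: all 'j' => match
  Position 1: all 'i' => match
  Position 2: all 'c' => match
  Position 3: ('m', 'a', 'o') => mismatch, stop
LCP = "jic" (length 3)

3


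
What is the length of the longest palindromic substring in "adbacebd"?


Input: "adbacebd"
Checking substrings for palindromes:
  No multi-char palindromic substrings found
Longest palindromic substring: "a" with length 1

1


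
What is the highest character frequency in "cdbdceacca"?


Input: cdbdceacca
Character counts:
  'a': 2
  'b': 1
  'c': 4
  'd': 2
  'e': 1
Maximum frequency: 4

4


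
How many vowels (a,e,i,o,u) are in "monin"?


Input: monin
Checking each character:
  'm' at position 0: consonant
  'o' at position 1: vowel (running total: 1)
  'n' at position 2: consonant
  'i' at position 3: vowel (running total: 2)
  'n' at position 4: consonant
Total vowels: 2

2


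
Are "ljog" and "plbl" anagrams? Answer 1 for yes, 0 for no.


Strings: "ljog", "plbl"
Sorted first:  gjlo
Sorted second: bllp
Differ at position 0: 'g' vs 'b' => not anagrams

0


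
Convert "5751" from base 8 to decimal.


Input: "5751" in base 8
Positional expansion:
  Digit '5' (value 5) x 8^3 = 2560
  Digit '7' (value 7) x 8^2 = 448
  Digit '5' (value 5) x 8^1 = 40
  Digit '1' (value 1) x 8^0 = 1
Sum = 3049

3049


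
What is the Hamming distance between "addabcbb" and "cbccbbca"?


Comparing "addabcbb" and "cbccbbca" position by position:
  Position 0: 'a' vs 'c' => differ
  Position 1: 'd' vs 'b' => differ
  Position 2: 'd' vs 'c' => differ
  Position 3: 'a' vs 'c' => differ
  Position 4: 'b' vs 'b' => same
  Position 5: 'c' vs 'b' => differ
  Position 6: 'b' vs 'c' => differ
  Position 7: 'b' vs 'a' => differ
Total differences (Hamming distance): 7

7


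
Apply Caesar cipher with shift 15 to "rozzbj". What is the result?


Caesar cipher: shift "rozzbj" by 15
  'r' (pos 17) + 15 = pos 6 = 'g'
  'o' (pos 14) + 15 = pos 3 = 'd'
  'z' (pos 25) + 15 = pos 14 = 'o'
  'z' (pos 25) + 15 = pos 14 = 'o'
  'b' (pos 1) + 15 = pos 16 = 'q'
  'j' (pos 9) + 15 = pos 24 = 'y'
Result: gdooqy

gdooqy


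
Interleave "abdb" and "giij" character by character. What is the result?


Interleaving "abdb" and "giij":
  Position 0: 'a' from first, 'g' from second => "ag"
  Position 1: 'b' from first, 'i' from second => "bi"
  Position 2: 'd' from first, 'i' from second => "di"
  Position 3: 'b' from first, 'j' from second => "bj"
Result: agbidibj

agbidibj


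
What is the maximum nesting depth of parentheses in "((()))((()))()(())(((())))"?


Input: "((()))((()))()(())(((())))"
Tracking depth:
  Position 0 '(': depth becomes 1
  Position 1 '(': depth becomes 2
  Position 2 '(': depth becomes 3
  Position 3 ')': depth becomes 2
  Position 4 ')': depth becomes 1
  Position 5 ')': depth becomes 0
  Position 6 '(': depth becomes 1
  Position 7 '(': depth becomes 2
  Position 8 '(': depth becomes 3
  Position 9 ')': depth becomes 2
  Position 10 ')': depth becomes 1
  Position 11 ')': depth becomes 0
  Position 12 '(': depth becomes 1
  Position 13 ')': depth becomes 0
  Position 14 '(': depth becomes 1
  Position 15 '(': depth becomes 2
  Position 16 ')': depth becomes 1
  Position 17 ')': depth becomes 0
  Position 18 '(': depth becomes 1
  Position 19 '(': depth becomes 2
  Position 20 '(': depth becomes 3
  Position 21 '(': depth becomes 4
  Position 22 ')': depth becomes 3
  Position 23 ')': depth becomes 2
  Position 24 ')': depth becomes 1
  Position 25 ')': depth becomes 0
Maximum depth reached: 4

4


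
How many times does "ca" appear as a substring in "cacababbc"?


Searching for "ca" in "cacababbc"
Scanning each position:
  Position 0: "ca" => MATCH
  Position 1: "ac" => no
  Position 2: "ca" => MATCH
  Position 3: "ab" => no
  Position 4: "ba" => no
  Position 5: "ab" => no
  Position 6: "bb" => no
  Position 7: "bc" => no
Total occurrences: 2

2


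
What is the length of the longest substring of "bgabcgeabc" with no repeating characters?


Input: "bgabcgeabc"
Sliding window (track last position of each char):
  Position 0 ('b'): window [0,0] length 1 -- new best
  Position 1 ('g'): window [0,1] length 2 -- new best
  Position 2 ('a'): window [0,2] length 3 -- new best
  Position 3 ('b'): repeat (last at 0), move window start to 1
  Position 3 ('b'): window [1,3] length 3
  Position 4 ('c'): window [1,4] length 4 -- new best
  Position 5 ('g'): repeat (last at 1), move window start to 2
  Position 5 ('g'): window [2,5] length 4
  Position 6 ('e'): window [2,6] length 5 -- new best
  Position 7 ('a'): repeat (last at 2), move window start to 3
  Position 7 ('a'): window [3,7] length 5
  Position 8 ('b'): repeat (last at 3), move window start to 4
  Position 8 ('b'): window [4,8] length 5
  Position 9 ('c'): repeat (last at 4), move window start to 5
  Position 9 ('c'): window [5,9] length 5
Longest substring with no repeats: "abcge" with length 5

5


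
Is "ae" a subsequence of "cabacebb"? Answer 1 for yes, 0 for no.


Check if "ae" is a subsequence of "cabacebb"
Greedy scan:
  Position 0 ('c'): no match needed
  Position 1 ('a'): matches sub[0] = 'a'
  Position 2 ('b'): no match needed
  Position 3 ('a'): no match needed
  Position 4 ('c'): no match needed
  Position 5 ('e'): matches sub[1] = 'e'
  Position 6 ('b'): no match needed
  Position 7 ('b'): no match needed
All 2 characters matched => is a subsequence

1


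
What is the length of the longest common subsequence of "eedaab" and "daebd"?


LCS of "eedaab" and "daebd"
DP table:
           d    a    e    b    d
      0    0    0    0    0    0
  e   0    0    0    1    1    1
  e   0    0    0    1    1    1
  d   0    1    1    1    1    2
  a   0    1    2    2    2    2
  a   0    1    2    2    2    2
  b   0    1    2    2    3    3
LCS length = dp[6][5] = 3

3


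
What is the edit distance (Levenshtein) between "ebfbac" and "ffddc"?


Computing edit distance: "ebfbac" -> "ffddc"
DP table:
           f    f    d    d    c
      0    1    2    3    4    5
  e   1    1    2    3    4    5
  b   2    2    2    3    4    5
  f   3    2    2    3    4    5
  b   4    3    3    3    4    5
  a   5    4    4    4    4    5
  c   6    5    5    5    5    4
Edit distance = dp[6][5] = 4

4
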